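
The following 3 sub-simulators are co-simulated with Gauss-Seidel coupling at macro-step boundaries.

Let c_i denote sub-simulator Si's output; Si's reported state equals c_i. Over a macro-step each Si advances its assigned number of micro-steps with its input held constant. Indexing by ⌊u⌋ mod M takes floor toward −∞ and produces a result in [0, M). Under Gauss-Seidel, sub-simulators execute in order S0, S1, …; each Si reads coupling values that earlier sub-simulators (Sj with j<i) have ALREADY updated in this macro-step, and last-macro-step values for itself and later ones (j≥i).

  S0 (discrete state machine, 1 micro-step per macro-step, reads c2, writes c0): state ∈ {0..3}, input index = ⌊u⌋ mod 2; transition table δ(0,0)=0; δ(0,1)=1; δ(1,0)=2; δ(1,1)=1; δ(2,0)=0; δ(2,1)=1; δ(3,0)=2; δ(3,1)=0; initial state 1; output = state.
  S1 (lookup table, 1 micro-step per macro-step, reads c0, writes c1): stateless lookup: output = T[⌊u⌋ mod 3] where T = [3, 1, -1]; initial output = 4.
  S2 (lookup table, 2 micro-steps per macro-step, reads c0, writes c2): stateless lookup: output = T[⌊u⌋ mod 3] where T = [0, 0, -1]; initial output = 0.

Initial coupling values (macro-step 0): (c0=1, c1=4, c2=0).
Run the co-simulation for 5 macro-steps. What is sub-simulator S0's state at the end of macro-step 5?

macro 1: S0 reads c2=0 → after 1×micro: 2; S1 reads c0=2 → after 1×micro: -1; S2 reads c0=2 → after 2×micro: -1 ⇒ (c0=2, c1=-1, c2=-1)
macro 2: S0 reads c2=-1 → after 1×micro: 1; S1 reads c0=1 → after 1×micro: 1; S2 reads c0=1 → after 2×micro: 0 ⇒ (c0=1, c1=1, c2=0)
macro 3: S0 reads c2=0 → after 1×micro: 2; S1 reads c0=2 → after 1×micro: -1; S2 reads c0=2 → after 2×micro: -1 ⇒ (c0=2, c1=-1, c2=-1)
macro 4: S0 reads c2=-1 → after 1×micro: 1; S1 reads c0=1 → after 1×micro: 1; S2 reads c0=1 → after 2×micro: 0 ⇒ (c0=1, c1=1, c2=0)
macro 5: S0 reads c2=0 → after 1×micro: 2; S1 reads c0=2 → after 1×micro: -1; S2 reads c0=2 → after 2×micro: -1 ⇒ (c0=2, c1=-1, c2=-1)

S0 state at macro-step 5 = 2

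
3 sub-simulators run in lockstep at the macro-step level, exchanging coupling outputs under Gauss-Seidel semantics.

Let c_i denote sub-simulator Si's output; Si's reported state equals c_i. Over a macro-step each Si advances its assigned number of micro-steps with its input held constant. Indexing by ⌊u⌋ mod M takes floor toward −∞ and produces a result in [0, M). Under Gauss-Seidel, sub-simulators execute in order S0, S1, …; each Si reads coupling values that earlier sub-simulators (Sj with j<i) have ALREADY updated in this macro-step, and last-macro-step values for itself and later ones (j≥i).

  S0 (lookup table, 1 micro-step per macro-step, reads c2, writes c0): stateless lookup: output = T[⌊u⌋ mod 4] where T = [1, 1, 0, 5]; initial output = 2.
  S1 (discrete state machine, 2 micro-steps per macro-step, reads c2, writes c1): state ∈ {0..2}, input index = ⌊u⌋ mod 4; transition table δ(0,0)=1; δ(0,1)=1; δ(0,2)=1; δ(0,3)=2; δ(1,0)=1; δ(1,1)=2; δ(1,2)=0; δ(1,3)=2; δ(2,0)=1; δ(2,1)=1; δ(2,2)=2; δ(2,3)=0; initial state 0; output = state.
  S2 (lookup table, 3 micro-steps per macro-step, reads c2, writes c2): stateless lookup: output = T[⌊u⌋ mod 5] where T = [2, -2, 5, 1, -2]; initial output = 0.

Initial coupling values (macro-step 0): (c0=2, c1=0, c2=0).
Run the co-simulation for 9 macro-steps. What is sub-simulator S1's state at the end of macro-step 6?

S1 state at macro-step 6 = 1

macro 1: S0 reads c2=0 → after 1×micro: 1; S1 reads c2=0 → after 2×micro: 1; S2 reads c2=0 → after 3×micro: 2 ⇒ (c0=1, c1=1, c2=2)
macro 2: S0 reads c2=2 → after 1×micro: 0; S1 reads c2=2 → after 2×micro: 1; S2 reads c2=2 → after 3×micro: 5 ⇒ (c0=0, c1=1, c2=5)
macro 3: S0 reads c2=5 → after 1×micro: 1; S1 reads c2=5 → after 2×micro: 1; S2 reads c2=5 → after 3×micro: 2 ⇒ (c0=1, c1=1, c2=2)
macro 4: S0 reads c2=2 → after 1×micro: 0; S1 reads c2=2 → after 2×micro: 1; S2 reads c2=2 → after 3×micro: 5 ⇒ (c0=0, c1=1, c2=5)
macro 5: S0 reads c2=5 → after 1×micro: 1; S1 reads c2=5 → after 2×micro: 1; S2 reads c2=5 → after 3×micro: 2 ⇒ (c0=1, c1=1, c2=2)
macro 6: S0 reads c2=2 → after 1×micro: 0; S1 reads c2=2 → after 2×micro: 1; S2 reads c2=2 → after 3×micro: 5 ⇒ (c0=0, c1=1, c2=5)
macro 7: S0 reads c2=5 → after 1×micro: 1; S1 reads c2=5 → after 2×micro: 1; S2 reads c2=5 → after 3×micro: 2 ⇒ (c0=1, c1=1, c2=2)
macro 8: S0 reads c2=2 → after 1×micro: 0; S1 reads c2=2 → after 2×micro: 1; S2 reads c2=2 → after 3×micro: 5 ⇒ (c0=0, c1=1, c2=5)
macro 9: S0 reads c2=5 → after 1×micro: 1; S1 reads c2=5 → after 2×micro: 1; S2 reads c2=5 → after 3×micro: 2 ⇒ (c0=1, c1=1, c2=2)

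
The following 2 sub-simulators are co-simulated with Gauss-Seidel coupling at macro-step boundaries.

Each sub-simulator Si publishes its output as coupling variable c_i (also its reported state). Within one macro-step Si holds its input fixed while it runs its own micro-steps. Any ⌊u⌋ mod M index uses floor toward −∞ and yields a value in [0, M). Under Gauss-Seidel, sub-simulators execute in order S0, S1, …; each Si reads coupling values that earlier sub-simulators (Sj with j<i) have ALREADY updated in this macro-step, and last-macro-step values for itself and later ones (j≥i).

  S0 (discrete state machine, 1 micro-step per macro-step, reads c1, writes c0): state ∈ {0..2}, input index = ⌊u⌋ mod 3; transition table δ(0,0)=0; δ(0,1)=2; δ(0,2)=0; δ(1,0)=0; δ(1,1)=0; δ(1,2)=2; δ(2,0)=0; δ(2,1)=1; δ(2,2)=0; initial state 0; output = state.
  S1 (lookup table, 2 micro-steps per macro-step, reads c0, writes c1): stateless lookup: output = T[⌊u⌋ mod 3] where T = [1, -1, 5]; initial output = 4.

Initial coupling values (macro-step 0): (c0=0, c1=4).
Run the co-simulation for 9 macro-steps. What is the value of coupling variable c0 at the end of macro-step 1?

macro 1: S0 reads c1=4 → after 1×micro: 2; S1 reads c0=2 → after 2×micro: 5 ⇒ (c0=2, c1=5)
macro 2: S0 reads c1=5 → after 1×micro: 0; S1 reads c0=0 → after 2×micro: 1 ⇒ (c0=0, c1=1)
macro 3: S0 reads c1=1 → after 1×micro: 2; S1 reads c0=2 → after 2×micro: 5 ⇒ (c0=2, c1=5)
macro 4: S0 reads c1=5 → after 1×micro: 0; S1 reads c0=0 → after 2×micro: 1 ⇒ (c0=0, c1=1)
macro 5: S0 reads c1=1 → after 1×micro: 2; S1 reads c0=2 → after 2×micro: 5 ⇒ (c0=2, c1=5)
macro 6: S0 reads c1=5 → after 1×micro: 0; S1 reads c0=0 → after 2×micro: 1 ⇒ (c0=0, c1=1)
macro 7: S0 reads c1=1 → after 1×micro: 2; S1 reads c0=2 → after 2×micro: 5 ⇒ (c0=2, c1=5)
macro 8: S0 reads c1=5 → after 1×micro: 0; S1 reads c0=0 → after 2×micro: 1 ⇒ (c0=0, c1=1)
macro 9: S0 reads c1=1 → after 1×micro: 2; S1 reads c0=2 → after 2×micro: 5 ⇒ (c0=2, c1=5)

c0 at macro-step 1 = 2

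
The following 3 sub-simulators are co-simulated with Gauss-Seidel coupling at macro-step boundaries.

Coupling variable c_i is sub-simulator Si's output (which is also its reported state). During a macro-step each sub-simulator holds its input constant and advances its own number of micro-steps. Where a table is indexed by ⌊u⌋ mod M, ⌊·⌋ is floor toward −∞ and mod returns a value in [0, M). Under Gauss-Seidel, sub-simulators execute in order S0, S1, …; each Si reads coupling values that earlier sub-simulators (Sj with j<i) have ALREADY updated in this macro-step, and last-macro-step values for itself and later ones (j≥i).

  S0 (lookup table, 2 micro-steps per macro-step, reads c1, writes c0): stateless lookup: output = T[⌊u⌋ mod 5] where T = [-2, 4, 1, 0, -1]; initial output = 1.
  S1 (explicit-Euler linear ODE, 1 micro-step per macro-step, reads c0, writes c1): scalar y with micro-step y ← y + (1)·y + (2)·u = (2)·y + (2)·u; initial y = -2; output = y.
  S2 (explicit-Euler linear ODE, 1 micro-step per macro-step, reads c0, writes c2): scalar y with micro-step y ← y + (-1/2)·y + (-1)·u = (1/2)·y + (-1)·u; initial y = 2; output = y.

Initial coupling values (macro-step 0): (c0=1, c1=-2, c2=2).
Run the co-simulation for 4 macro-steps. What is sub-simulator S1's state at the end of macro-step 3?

macro 1: S0 reads c1=-2 → after 2×micro: 0; S1 reads c0=0 → after 1×micro: -4; S2 reads c0=0 → after 1×micro: 1 ⇒ (c0=0, c1=-4, c2=1)
macro 2: S0 reads c1=-4 → after 2×micro: 4; S1 reads c0=4 → after 1×micro: 0; S2 reads c0=4 → after 1×micro: -7/2 ⇒ (c0=4, c1=0, c2=-7/2)
macro 3: S0 reads c1=0 → after 2×micro: -2; S1 reads c0=-2 → after 1×micro: -4; S2 reads c0=-2 → after 1×micro: 1/4 ⇒ (c0=-2, c1=-4, c2=1/4)
macro 4: S0 reads c1=-4 → after 2×micro: 4; S1 reads c0=4 → after 1×micro: 0; S2 reads c0=4 → after 1×micro: -31/8 ⇒ (c0=4, c1=0, c2=-31/8)

S1 state at macro-step 3 = -4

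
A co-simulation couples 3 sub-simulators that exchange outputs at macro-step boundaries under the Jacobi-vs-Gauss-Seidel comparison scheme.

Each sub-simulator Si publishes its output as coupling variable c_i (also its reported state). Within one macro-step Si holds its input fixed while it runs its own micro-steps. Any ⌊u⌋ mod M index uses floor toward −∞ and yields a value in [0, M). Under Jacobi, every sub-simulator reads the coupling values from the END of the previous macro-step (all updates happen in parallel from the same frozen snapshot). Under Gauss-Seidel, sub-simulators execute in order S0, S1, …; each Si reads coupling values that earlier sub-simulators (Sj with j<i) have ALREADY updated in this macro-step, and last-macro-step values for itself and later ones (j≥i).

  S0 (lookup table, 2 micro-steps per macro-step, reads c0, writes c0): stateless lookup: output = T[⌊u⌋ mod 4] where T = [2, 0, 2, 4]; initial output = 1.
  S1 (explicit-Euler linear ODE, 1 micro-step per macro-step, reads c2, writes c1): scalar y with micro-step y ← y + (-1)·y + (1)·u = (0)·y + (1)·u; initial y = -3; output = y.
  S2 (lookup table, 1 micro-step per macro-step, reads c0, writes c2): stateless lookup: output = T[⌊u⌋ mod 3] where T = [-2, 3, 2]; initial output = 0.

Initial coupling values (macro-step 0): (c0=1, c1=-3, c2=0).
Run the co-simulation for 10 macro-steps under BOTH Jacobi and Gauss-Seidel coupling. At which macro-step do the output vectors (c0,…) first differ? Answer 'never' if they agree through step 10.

first divergence at macro-step: 1

[Jacobi] macro 1: S0 reads c0=1 → after 2×micro: 0; S1 reads c2=0 → after 1×micro: 0; S2 reads c0=1 → after 1×micro: 3 ⇒ (c0=0, c1=0, c2=3)
[Jacobi] macro 2: S0 reads c0=0 → after 2×micro: 2; S1 reads c2=3 → after 1×micro: 3; S2 reads c0=0 → after 1×micro: -2 ⇒ (c0=2, c1=3, c2=-2)
[Jacobi] macro 3: S0 reads c0=2 → after 2×micro: 2; S1 reads c2=-2 → after 1×micro: -2; S2 reads c0=2 → after 1×micro: 2 ⇒ (c0=2, c1=-2, c2=2)
[Jacobi] macro 4: S0 reads c0=2 → after 2×micro: 2; S1 reads c2=2 → after 1×micro: 2; S2 reads c0=2 → after 1×micro: 2 ⇒ (c0=2, c1=2, c2=2)
[Jacobi] macro 5: S0 reads c0=2 → after 2×micro: 2; S1 reads c2=2 → after 1×micro: 2; S2 reads c0=2 → after 1×micro: 2 ⇒ (c0=2, c1=2, c2=2)
[Jacobi] macro 6: S0 reads c0=2 → after 2×micro: 2; S1 reads c2=2 → after 1×micro: 2; S2 reads c0=2 → after 1×micro: 2 ⇒ (c0=2, c1=2, c2=2)
[Jacobi] macro 7: S0 reads c0=2 → after 2×micro: 2; S1 reads c2=2 → after 1×micro: 2; S2 reads c0=2 → after 1×micro: 2 ⇒ (c0=2, c1=2, c2=2)
[Jacobi] macro 8: S0 reads c0=2 → after 2×micro: 2; S1 reads c2=2 → after 1×micro: 2; S2 reads c0=2 → after 1×micro: 2 ⇒ (c0=2, c1=2, c2=2)
[Jacobi] macro 9: S0 reads c0=2 → after 2×micro: 2; S1 reads c2=2 → after 1×micro: 2; S2 reads c0=2 → after 1×micro: 2 ⇒ (c0=2, c1=2, c2=2)
[Jacobi] macro 10: S0 reads c0=2 → after 2×micro: 2; S1 reads c2=2 → after 1×micro: 2; S2 reads c0=2 → after 1×micro: 2 ⇒ (c0=2, c1=2, c2=2)
[Gauss-Seidel] macro 1: S0 reads c0=1 → after 2×micro: 0; S1 reads c2=0 → after 1×micro: 0; S2 reads c0=0 → after 1×micro: -2 ⇒ (c0=0, c1=0, c2=-2)
[Gauss-Seidel] macro 2: S0 reads c0=0 → after 2×micro: 2; S1 reads c2=-2 → after 1×micro: -2; S2 reads c0=2 → after 1×micro: 2 ⇒ (c0=2, c1=-2, c2=2)
[Gauss-Seidel] macro 3: S0 reads c0=2 → after 2×micro: 2; S1 reads c2=2 → after 1×micro: 2; S2 reads c0=2 → after 1×micro: 2 ⇒ (c0=2, c1=2, c2=2)
[Gauss-Seidel] macro 4: S0 reads c0=2 → after 2×micro: 2; S1 reads c2=2 → after 1×micro: 2; S2 reads c0=2 → after 1×micro: 2 ⇒ (c0=2, c1=2, c2=2)
[Gauss-Seidel] macro 5: S0 reads c0=2 → after 2×micro: 2; S1 reads c2=2 → after 1×micro: 2; S2 reads c0=2 → after 1×micro: 2 ⇒ (c0=2, c1=2, c2=2)
[Gauss-Seidel] macro 6: S0 reads c0=2 → after 2×micro: 2; S1 reads c2=2 → after 1×micro: 2; S2 reads c0=2 → after 1×micro: 2 ⇒ (c0=2, c1=2, c2=2)
[Gauss-Seidel] macro 7: S0 reads c0=2 → after 2×micro: 2; S1 reads c2=2 → after 1×micro: 2; S2 reads c0=2 → after 1×micro: 2 ⇒ (c0=2, c1=2, c2=2)
[Gauss-Seidel] macro 8: S0 reads c0=2 → after 2×micro: 2; S1 reads c2=2 → after 1×micro: 2; S2 reads c0=2 → after 1×micro: 2 ⇒ (c0=2, c1=2, c2=2)
[Gauss-Seidel] macro 9: S0 reads c0=2 → after 2×micro: 2; S1 reads c2=2 → after 1×micro: 2; S2 reads c0=2 → after 1×micro: 2 ⇒ (c0=2, c1=2, c2=2)
[Gauss-Seidel] macro 10: S0 reads c0=2 → after 2×micro: 2; S1 reads c2=2 → after 1×micro: 2; S2 reads c0=2 → after 1×micro: 2 ⇒ (c0=2, c1=2, c2=2)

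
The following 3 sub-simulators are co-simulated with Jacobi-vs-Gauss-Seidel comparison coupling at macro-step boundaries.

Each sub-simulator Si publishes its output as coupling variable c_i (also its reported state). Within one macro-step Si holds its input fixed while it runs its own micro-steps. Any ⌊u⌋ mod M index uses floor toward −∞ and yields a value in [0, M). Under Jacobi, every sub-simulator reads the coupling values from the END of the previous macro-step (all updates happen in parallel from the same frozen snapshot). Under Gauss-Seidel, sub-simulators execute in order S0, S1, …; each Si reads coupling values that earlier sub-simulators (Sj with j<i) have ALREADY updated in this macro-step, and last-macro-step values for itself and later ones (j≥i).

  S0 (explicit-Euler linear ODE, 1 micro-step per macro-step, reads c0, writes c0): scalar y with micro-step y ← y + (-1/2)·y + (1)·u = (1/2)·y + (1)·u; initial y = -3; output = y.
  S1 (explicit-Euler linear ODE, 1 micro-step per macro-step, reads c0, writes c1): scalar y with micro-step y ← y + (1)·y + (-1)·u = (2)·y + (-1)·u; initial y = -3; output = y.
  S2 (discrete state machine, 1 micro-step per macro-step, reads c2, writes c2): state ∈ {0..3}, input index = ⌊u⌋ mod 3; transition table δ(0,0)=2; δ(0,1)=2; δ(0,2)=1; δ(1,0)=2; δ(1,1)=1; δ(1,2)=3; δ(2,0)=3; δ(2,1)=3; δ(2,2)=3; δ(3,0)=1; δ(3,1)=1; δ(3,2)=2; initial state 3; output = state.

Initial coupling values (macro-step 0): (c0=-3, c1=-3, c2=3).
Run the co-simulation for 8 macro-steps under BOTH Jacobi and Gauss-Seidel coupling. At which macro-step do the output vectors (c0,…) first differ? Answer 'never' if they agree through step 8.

[Jacobi] macro 1: S0 reads c0=-3 → after 1×micro: -9/2; S1 reads c0=-3 → after 1×micro: -3; S2 reads c2=3 → after 1×micro: 1 ⇒ (c0=-9/2, c1=-3, c2=1)
[Jacobi] macro 2: S0 reads c0=-9/2 → after 1×micro: -27/4; S1 reads c0=-9/2 → after 1×micro: -3/2; S2 reads c2=1 → after 1×micro: 1 ⇒ (c0=-27/4, c1=-3/2, c2=1)
[Jacobi] macro 3: S0 reads c0=-27/4 → after 1×micro: -81/8; S1 reads c0=-27/4 → after 1×micro: 15/4; S2 reads c2=1 → after 1×micro: 1 ⇒ (c0=-81/8, c1=15/4, c2=1)
[Jacobi] macro 4: S0 reads c0=-81/8 → after 1×micro: -243/16; S1 reads c0=-81/8 → after 1×micro: 141/8; S2 reads c2=1 → after 1×micro: 1 ⇒ (c0=-243/16, c1=141/8, c2=1)
[Jacobi] macro 5: S0 reads c0=-243/16 → after 1×micro: -729/32; S1 reads c0=-243/16 → after 1×micro: 807/16; S2 reads c2=1 → after 1×micro: 1 ⇒ (c0=-729/32, c1=807/16, c2=1)
[Jacobi] macro 6: S0 reads c0=-729/32 → after 1×micro: -2187/64; S1 reads c0=-729/32 → after 1×micro: 3957/32; S2 reads c2=1 → after 1×micro: 1 ⇒ (c0=-2187/64, c1=3957/32, c2=1)
[Jacobi] macro 7: S0 reads c0=-2187/64 → after 1×micro: -6561/128; S1 reads c0=-2187/64 → after 1×micro: 18015/64; S2 reads c2=1 → after 1×micro: 1 ⇒ (c0=-6561/128, c1=18015/64, c2=1)
[Jacobi] macro 8: S0 reads c0=-6561/128 → after 1×micro: -19683/256; S1 reads c0=-6561/128 → after 1×micro: 78621/128; S2 reads c2=1 → after 1×micro: 1 ⇒ (c0=-19683/256, c1=78621/128, c2=1)
[Gauss-Seidel] macro 1: S0 reads c0=-3 → after 1×micro: -9/2; S1 reads c0=-9/2 → after 1×micro: -3/2; S2 reads c2=3 → after 1×micro: 1 ⇒ (c0=-9/2, c1=-3/2, c2=1)
[Gauss-Seidel] macro 2: S0 reads c0=-9/2 → after 1×micro: -27/4; S1 reads c0=-27/4 → after 1×micro: 15/4; S2 reads c2=1 → after 1×micro: 1 ⇒ (c0=-27/4, c1=15/4, c2=1)
[Gauss-Seidel] macro 3: S0 reads c0=-27/4 → after 1×micro: -81/8; S1 reads c0=-81/8 → after 1×micro: 141/8; S2 reads c2=1 → after 1×micro: 1 ⇒ (c0=-81/8, c1=141/8, c2=1)
[Gauss-Seidel] macro 4: S0 reads c0=-81/8 → after 1×micro: -243/16; S1 reads c0=-243/16 → after 1×micro: 807/16; S2 reads c2=1 → after 1×micro: 1 ⇒ (c0=-243/16, c1=807/16, c2=1)
[Gauss-Seidel] macro 5: S0 reads c0=-243/16 → after 1×micro: -729/32; S1 reads c0=-729/32 → after 1×micro: 3957/32; S2 reads c2=1 → after 1×micro: 1 ⇒ (c0=-729/32, c1=3957/32, c2=1)
[Gauss-Seidel] macro 6: S0 reads c0=-729/32 → after 1×micro: -2187/64; S1 reads c0=-2187/64 → after 1×micro: 18015/64; S2 reads c2=1 → after 1×micro: 1 ⇒ (c0=-2187/64, c1=18015/64, c2=1)
[Gauss-Seidel] macro 7: S0 reads c0=-2187/64 → after 1×micro: -6561/128; S1 reads c0=-6561/128 → after 1×micro: 78621/128; S2 reads c2=1 → after 1×micro: 1 ⇒ (c0=-6561/128, c1=78621/128, c2=1)
[Gauss-Seidel] macro 8: S0 reads c0=-6561/128 → after 1×micro: -19683/256; S1 reads c0=-19683/256 → after 1×micro: 334167/256; S2 reads c2=1 → after 1×micro: 1 ⇒ (c0=-19683/256, c1=334167/256, c2=1)

first divergence at macro-step: 1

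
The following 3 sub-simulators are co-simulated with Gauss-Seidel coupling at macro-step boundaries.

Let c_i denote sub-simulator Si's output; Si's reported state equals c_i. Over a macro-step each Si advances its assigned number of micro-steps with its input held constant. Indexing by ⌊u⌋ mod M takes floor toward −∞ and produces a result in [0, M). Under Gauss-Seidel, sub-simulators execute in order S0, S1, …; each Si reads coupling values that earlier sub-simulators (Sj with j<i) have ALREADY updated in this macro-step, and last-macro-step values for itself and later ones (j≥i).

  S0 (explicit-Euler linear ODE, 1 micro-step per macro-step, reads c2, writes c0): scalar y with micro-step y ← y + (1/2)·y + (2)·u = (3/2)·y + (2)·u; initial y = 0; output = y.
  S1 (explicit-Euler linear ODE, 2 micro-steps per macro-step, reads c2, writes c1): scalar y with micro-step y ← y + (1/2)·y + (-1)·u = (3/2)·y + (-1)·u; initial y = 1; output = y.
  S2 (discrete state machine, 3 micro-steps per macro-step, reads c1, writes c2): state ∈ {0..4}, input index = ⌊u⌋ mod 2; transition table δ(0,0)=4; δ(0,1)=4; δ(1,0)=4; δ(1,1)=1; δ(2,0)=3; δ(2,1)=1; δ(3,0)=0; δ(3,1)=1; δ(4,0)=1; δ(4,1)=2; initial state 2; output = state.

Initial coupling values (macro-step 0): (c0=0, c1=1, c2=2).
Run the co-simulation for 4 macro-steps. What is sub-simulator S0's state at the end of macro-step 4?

S0 state at macro-step 4 = 23

macro 1: S0 reads c2=2 → after 1×micro: 4; S1 reads c2=2 → after 2×micro: -11/4; S2 reads c1=-11/4 → after 3×micro: 1 ⇒ (c0=4, c1=-11/4, c2=1)
macro 2: S0 reads c2=1 → after 1×micro: 8; S1 reads c2=1 → after 2×micro: -139/16; S2 reads c1=-139/16 → after 3×micro: 1 ⇒ (c0=8, c1=-139/16, c2=1)
macro 3: S0 reads c2=1 → after 1×micro: 14; S1 reads c2=1 → after 2×micro: -1411/64; S2 reads c1=-1411/64 → after 3×micro: 1 ⇒ (c0=14, c1=-1411/64, c2=1)
macro 4: S0 reads c2=1 → after 1×micro: 23; S1 reads c2=1 → after 2×micro: -13339/256; S2 reads c1=-13339/256 → after 3×micro: 1 ⇒ (c0=23, c1=-13339/256, c2=1)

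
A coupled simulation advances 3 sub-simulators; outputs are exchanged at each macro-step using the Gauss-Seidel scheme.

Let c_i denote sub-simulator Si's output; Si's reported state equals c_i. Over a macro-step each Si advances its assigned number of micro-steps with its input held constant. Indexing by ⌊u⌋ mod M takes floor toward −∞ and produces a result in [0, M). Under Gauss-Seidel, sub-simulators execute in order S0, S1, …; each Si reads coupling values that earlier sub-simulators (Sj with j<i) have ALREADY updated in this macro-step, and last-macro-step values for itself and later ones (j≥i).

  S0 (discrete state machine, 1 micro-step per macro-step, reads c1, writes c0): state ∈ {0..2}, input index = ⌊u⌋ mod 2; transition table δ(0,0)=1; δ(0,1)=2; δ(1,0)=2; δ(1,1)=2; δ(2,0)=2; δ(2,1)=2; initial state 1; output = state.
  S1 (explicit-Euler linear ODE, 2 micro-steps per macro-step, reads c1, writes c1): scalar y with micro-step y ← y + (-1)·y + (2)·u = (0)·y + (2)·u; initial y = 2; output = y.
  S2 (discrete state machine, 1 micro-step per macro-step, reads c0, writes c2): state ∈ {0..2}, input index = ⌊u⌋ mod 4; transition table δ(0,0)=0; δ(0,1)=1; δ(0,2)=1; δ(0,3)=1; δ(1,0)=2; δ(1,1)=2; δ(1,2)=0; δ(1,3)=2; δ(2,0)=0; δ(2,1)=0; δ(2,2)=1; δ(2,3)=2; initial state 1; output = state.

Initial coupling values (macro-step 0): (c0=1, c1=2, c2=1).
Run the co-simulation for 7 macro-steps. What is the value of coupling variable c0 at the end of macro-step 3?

macro 1: S0 reads c1=2 → after 1×micro: 2; S1 reads c1=2 → after 2×micro: 4; S2 reads c0=2 → after 1×micro: 0 ⇒ (c0=2, c1=4, c2=0)
macro 2: S0 reads c1=4 → after 1×micro: 2; S1 reads c1=4 → after 2×micro: 8; S2 reads c0=2 → after 1×micro: 1 ⇒ (c0=2, c1=8, c2=1)
macro 3: S0 reads c1=8 → after 1×micro: 2; S1 reads c1=8 → after 2×micro: 16; S2 reads c0=2 → after 1×micro: 0 ⇒ (c0=2, c1=16, c2=0)
macro 4: S0 reads c1=16 → after 1×micro: 2; S1 reads c1=16 → after 2×micro: 32; S2 reads c0=2 → after 1×micro: 1 ⇒ (c0=2, c1=32, c2=1)
macro 5: S0 reads c1=32 → after 1×micro: 2; S1 reads c1=32 → after 2×micro: 64; S2 reads c0=2 → after 1×micro: 0 ⇒ (c0=2, c1=64, c2=0)
macro 6: S0 reads c1=64 → after 1×micro: 2; S1 reads c1=64 → after 2×micro: 128; S2 reads c0=2 → after 1×micro: 1 ⇒ (c0=2, c1=128, c2=1)
macro 7: S0 reads c1=128 → after 1×micro: 2; S1 reads c1=128 → after 2×micro: 256; S2 reads c0=2 → after 1×micro: 0 ⇒ (c0=2, c1=256, c2=0)

c0 at macro-step 3 = 2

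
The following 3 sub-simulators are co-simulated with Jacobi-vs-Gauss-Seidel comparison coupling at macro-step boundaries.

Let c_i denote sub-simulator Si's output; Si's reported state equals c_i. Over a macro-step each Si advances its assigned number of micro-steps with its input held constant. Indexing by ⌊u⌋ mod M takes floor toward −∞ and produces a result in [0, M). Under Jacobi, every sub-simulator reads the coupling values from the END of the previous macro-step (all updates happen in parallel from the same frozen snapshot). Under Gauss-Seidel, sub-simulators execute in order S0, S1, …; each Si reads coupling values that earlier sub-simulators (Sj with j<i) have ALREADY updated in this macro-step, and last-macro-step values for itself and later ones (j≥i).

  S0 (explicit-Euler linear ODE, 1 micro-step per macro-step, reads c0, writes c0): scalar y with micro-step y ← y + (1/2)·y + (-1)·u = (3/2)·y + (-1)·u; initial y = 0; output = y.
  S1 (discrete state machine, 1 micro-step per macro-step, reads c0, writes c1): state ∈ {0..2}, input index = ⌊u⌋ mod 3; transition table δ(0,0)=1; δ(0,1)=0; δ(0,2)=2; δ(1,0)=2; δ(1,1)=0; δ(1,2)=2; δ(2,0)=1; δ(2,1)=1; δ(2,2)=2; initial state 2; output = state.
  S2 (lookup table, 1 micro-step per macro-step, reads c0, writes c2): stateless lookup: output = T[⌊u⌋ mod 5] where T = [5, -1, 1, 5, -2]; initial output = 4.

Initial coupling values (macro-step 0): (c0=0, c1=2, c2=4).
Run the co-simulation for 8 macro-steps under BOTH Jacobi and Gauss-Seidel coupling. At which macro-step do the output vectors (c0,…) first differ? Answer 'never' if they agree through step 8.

first divergence at macro-step: never

[Jacobi] macro 1: S0 reads c0=0 → after 1×micro: 0; S1 reads c0=0 → after 1×micro: 1; S2 reads c0=0 → after 1×micro: 5 ⇒ (c0=0, c1=1, c2=5)
[Jacobi] macro 2: S0 reads c0=0 → after 1×micro: 0; S1 reads c0=0 → after 1×micro: 2; S2 reads c0=0 → after 1×micro: 5 ⇒ (c0=0, c1=2, c2=5)
[Jacobi] macro 3: S0 reads c0=0 → after 1×micro: 0; S1 reads c0=0 → after 1×micro: 1; S2 reads c0=0 → after 1×micro: 5 ⇒ (c0=0, c1=1, c2=5)
[Jacobi] macro 4: S0 reads c0=0 → after 1×micro: 0; S1 reads c0=0 → after 1×micro: 2; S2 reads c0=0 → after 1×micro: 5 ⇒ (c0=0, c1=2, c2=5)
[Jacobi] macro 5: S0 reads c0=0 → after 1×micro: 0; S1 reads c0=0 → after 1×micro: 1; S2 reads c0=0 → after 1×micro: 5 ⇒ (c0=0, c1=1, c2=5)
[Jacobi] macro 6: S0 reads c0=0 → after 1×micro: 0; S1 reads c0=0 → after 1×micro: 2; S2 reads c0=0 → after 1×micro: 5 ⇒ (c0=0, c1=2, c2=5)
[Jacobi] macro 7: S0 reads c0=0 → after 1×micro: 0; S1 reads c0=0 → after 1×micro: 1; S2 reads c0=0 → after 1×micro: 5 ⇒ (c0=0, c1=1, c2=5)
[Jacobi] macro 8: S0 reads c0=0 → after 1×micro: 0; S1 reads c0=0 → after 1×micro: 2; S2 reads c0=0 → after 1×micro: 5 ⇒ (c0=0, c1=2, c2=5)
[Gauss-Seidel] macro 1: S0 reads c0=0 → after 1×micro: 0; S1 reads c0=0 → after 1×micro: 1; S2 reads c0=0 → after 1×micro: 5 ⇒ (c0=0, c1=1, c2=5)
[Gauss-Seidel] macro 2: S0 reads c0=0 → after 1×micro: 0; S1 reads c0=0 → after 1×micro: 2; S2 reads c0=0 → after 1×micro: 5 ⇒ (c0=0, c1=2, c2=5)
[Gauss-Seidel] macro 3: S0 reads c0=0 → after 1×micro: 0; S1 reads c0=0 → after 1×micro: 1; S2 reads c0=0 → after 1×micro: 5 ⇒ (c0=0, c1=1, c2=5)
[Gauss-Seidel] macro 4: S0 reads c0=0 → after 1×micro: 0; S1 reads c0=0 → after 1×micro: 2; S2 reads c0=0 → after 1×micro: 5 ⇒ (c0=0, c1=2, c2=5)
[Gauss-Seidel] macro 5: S0 reads c0=0 → after 1×micro: 0; S1 reads c0=0 → after 1×micro: 1; S2 reads c0=0 → after 1×micro: 5 ⇒ (c0=0, c1=1, c2=5)
[Gauss-Seidel] macro 6: S0 reads c0=0 → after 1×micro: 0; S1 reads c0=0 → after 1×micro: 2; S2 reads c0=0 → after 1×micro: 5 ⇒ (c0=0, c1=2, c2=5)
[Gauss-Seidel] macro 7: S0 reads c0=0 → after 1×micro: 0; S1 reads c0=0 → after 1×micro: 1; S2 reads c0=0 → after 1×micro: 5 ⇒ (c0=0, c1=1, c2=5)
[Gauss-Seidel] macro 8: S0 reads c0=0 → after 1×micro: 0; S1 reads c0=0 → after 1×micro: 2; S2 reads c0=0 → after 1×micro: 5 ⇒ (c0=0, c1=2, c2=5)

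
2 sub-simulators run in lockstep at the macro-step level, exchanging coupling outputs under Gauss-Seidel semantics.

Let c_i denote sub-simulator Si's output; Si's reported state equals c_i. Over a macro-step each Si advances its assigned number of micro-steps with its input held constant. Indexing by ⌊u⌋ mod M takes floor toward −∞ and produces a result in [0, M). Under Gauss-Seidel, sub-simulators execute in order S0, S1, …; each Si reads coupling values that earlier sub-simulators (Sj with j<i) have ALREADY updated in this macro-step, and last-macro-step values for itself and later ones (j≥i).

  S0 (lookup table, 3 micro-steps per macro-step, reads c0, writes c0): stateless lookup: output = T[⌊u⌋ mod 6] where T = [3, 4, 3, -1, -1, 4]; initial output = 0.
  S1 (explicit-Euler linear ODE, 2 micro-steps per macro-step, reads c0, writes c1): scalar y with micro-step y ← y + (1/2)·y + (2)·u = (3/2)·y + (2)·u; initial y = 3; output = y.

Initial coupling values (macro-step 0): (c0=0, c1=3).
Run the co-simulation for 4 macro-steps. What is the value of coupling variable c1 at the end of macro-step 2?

c1 at macro-step 2 = 703/16

macro 1: S0 reads c0=0 → after 3×micro: 3; S1 reads c0=3 → after 2×micro: 87/4 ⇒ (c0=3, c1=87/4)
macro 2: S0 reads c0=3 → after 3×micro: -1; S1 reads c0=-1 → after 2×micro: 703/16 ⇒ (c0=-1, c1=703/16)
macro 3: S0 reads c0=-1 → after 3×micro: 4; S1 reads c0=4 → after 2×micro: 7607/64 ⇒ (c0=4, c1=7607/64)
macro 4: S0 reads c0=4 → after 3×micro: -1; S1 reads c0=-1 → after 2×micro: 67183/256 ⇒ (c0=-1, c1=67183/256)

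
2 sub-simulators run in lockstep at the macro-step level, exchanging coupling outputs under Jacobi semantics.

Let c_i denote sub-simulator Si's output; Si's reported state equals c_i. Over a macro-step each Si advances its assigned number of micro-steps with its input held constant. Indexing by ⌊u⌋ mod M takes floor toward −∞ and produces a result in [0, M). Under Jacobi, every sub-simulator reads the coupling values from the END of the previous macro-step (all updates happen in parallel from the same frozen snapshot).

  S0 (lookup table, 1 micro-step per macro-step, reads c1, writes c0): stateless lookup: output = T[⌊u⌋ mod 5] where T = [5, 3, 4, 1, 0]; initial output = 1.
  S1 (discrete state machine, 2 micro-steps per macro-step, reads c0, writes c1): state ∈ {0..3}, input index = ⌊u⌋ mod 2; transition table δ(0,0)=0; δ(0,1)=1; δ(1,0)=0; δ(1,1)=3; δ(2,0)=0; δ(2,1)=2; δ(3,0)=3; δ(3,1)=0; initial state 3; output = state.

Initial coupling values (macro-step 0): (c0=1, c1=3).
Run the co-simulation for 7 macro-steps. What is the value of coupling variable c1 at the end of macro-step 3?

c1 at macro-step 3 = 3

macro 1: S0 reads c1=3 → after 1×micro: 1; S1 reads c0=1 → after 2×micro: 1 ⇒ (c0=1, c1=1)
macro 2: S0 reads c1=1 → after 1×micro: 3; S1 reads c0=1 → after 2×micro: 0 ⇒ (c0=3, c1=0)
macro 3: S0 reads c1=0 → after 1×micro: 5; S1 reads c0=3 → after 2×micro: 3 ⇒ (c0=5, c1=3)
macro 4: S0 reads c1=3 → after 1×micro: 1; S1 reads c0=5 → after 2×micro: 1 ⇒ (c0=1, c1=1)
macro 5: S0 reads c1=1 → after 1×micro: 3; S1 reads c0=1 → after 2×micro: 0 ⇒ (c0=3, c1=0)
macro 6: S0 reads c1=0 → after 1×micro: 5; S1 reads c0=3 → after 2×micro: 3 ⇒ (c0=5, c1=3)
macro 7: S0 reads c1=3 → after 1×micro: 1; S1 reads c0=5 → after 2×micro: 1 ⇒ (c0=1, c1=1)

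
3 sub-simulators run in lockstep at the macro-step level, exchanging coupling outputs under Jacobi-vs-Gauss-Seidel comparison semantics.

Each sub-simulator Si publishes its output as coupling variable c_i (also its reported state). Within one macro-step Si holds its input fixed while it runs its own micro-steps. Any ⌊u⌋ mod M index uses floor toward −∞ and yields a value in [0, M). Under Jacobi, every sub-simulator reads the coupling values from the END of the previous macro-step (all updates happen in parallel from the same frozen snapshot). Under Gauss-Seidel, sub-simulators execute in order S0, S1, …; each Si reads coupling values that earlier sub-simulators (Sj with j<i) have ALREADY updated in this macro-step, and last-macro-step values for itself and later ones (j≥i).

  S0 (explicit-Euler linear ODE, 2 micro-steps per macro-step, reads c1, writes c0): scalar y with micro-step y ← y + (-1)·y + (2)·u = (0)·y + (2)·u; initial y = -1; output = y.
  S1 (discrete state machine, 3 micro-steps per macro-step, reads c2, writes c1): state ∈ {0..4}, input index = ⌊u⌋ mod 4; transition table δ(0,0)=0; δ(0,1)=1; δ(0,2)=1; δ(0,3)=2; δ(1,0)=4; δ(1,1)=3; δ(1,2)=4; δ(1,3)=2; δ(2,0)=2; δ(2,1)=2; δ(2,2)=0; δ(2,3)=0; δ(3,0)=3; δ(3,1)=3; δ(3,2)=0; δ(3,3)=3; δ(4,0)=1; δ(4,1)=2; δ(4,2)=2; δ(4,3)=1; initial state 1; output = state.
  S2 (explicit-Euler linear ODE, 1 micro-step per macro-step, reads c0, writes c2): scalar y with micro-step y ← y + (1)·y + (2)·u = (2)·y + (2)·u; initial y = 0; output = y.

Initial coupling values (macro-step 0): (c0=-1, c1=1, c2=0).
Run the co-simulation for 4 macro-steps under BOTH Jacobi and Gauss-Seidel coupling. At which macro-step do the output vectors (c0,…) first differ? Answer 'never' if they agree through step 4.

first divergence at macro-step: 1

[Jacobi] macro 1: S0 reads c1=1 → after 2×micro: 2; S1 reads c2=0 → after 3×micro: 4; S2 reads c0=-1 → after 1×micro: -2 ⇒ (c0=2, c1=4, c2=-2)
[Jacobi] macro 2: S0 reads c1=4 → after 2×micro: 8; S1 reads c2=-2 → after 3×micro: 1; S2 reads c0=2 → after 1×micro: 0 ⇒ (c0=8, c1=1, c2=0)
[Jacobi] macro 3: S0 reads c1=1 → after 2×micro: 2; S1 reads c2=0 → after 3×micro: 4; S2 reads c0=8 → after 1×micro: 16 ⇒ (c0=2, c1=4, c2=16)
[Jacobi] macro 4: S0 reads c1=4 → after 2×micro: 8; S1 reads c2=16 → after 3×micro: 1; S2 reads c0=2 → after 1×micro: 36 ⇒ (c0=8, c1=1, c2=36)
[Gauss-Seidel] macro 1: S0 reads c1=1 → after 2×micro: 2; S1 reads c2=0 → after 3×micro: 4; S2 reads c0=2 → after 1×micro: 4 ⇒ (c0=2, c1=4, c2=4)
[Gauss-Seidel] macro 2: S0 reads c1=4 → after 2×micro: 8; S1 reads c2=4 → after 3×micro: 1; S2 reads c0=8 → after 1×micro: 24 ⇒ (c0=8, c1=1, c2=24)
[Gauss-Seidel] macro 3: S0 reads c1=1 → after 2×micro: 2; S1 reads c2=24 → after 3×micro: 4; S2 reads c0=2 → after 1×micro: 52 ⇒ (c0=2, c1=4, c2=52)
[Gauss-Seidel] macro 4: S0 reads c1=4 → after 2×micro: 8; S1 reads c2=52 → after 3×micro: 1; S2 reads c0=8 → after 1×micro: 120 ⇒ (c0=8, c1=1, c2=120)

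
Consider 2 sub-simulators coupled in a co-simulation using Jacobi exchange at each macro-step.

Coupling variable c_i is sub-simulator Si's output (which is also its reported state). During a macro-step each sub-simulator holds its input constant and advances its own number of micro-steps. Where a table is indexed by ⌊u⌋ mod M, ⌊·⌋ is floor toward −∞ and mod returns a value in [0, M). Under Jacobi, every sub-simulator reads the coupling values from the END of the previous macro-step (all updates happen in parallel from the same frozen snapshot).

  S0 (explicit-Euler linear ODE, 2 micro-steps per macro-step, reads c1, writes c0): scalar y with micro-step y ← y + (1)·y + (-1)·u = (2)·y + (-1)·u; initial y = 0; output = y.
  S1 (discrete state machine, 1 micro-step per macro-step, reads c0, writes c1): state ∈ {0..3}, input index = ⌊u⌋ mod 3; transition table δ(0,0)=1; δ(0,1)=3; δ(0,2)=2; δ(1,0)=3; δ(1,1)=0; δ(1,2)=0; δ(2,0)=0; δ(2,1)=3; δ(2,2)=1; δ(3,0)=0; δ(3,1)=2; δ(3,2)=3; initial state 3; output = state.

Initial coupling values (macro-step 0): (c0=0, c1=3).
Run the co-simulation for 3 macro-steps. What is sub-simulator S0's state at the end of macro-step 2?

S0 state at macro-step 2 = -36

macro 1: S0 reads c1=3 → after 2×micro: -9; S1 reads c0=0 → after 1×micro: 0 ⇒ (c0=-9, c1=0)
macro 2: S0 reads c1=0 → after 2×micro: -36; S1 reads c0=-9 → after 1×micro: 1 ⇒ (c0=-36, c1=1)
macro 3: S0 reads c1=1 → after 2×micro: -147; S1 reads c0=-36 → after 1×micro: 3 ⇒ (c0=-147, c1=3)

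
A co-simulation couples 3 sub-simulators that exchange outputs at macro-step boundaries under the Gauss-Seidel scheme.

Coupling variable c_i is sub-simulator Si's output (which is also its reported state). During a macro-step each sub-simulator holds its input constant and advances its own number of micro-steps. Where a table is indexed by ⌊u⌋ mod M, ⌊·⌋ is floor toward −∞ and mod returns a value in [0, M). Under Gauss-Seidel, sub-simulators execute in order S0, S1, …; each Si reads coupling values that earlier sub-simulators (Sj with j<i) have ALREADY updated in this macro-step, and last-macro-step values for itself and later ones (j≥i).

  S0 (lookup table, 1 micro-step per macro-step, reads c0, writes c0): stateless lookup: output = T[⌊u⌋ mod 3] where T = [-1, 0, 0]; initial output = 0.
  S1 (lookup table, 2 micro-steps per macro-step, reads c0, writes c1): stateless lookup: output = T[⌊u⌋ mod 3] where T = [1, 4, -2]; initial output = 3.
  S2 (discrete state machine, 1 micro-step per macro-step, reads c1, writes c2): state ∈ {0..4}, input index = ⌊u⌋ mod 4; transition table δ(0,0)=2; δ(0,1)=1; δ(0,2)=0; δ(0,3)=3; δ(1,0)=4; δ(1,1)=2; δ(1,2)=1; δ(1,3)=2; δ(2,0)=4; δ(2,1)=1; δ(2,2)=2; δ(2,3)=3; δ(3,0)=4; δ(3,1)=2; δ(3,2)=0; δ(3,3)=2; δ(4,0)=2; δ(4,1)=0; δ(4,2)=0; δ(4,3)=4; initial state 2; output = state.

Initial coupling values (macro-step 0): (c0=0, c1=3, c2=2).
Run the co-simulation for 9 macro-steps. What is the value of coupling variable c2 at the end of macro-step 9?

c2 at macro-step 9 = 2

macro 1: S0 reads c0=0 → after 1×micro: -1; S1 reads c0=-1 → after 2×micro: -2; S2 reads c1=-2 → after 1×micro: 2 ⇒ (c0=-1, c1=-2, c2=2)
macro 2: S0 reads c0=-1 → after 1×micro: 0; S1 reads c0=0 → after 2×micro: 1; S2 reads c1=1 → after 1×micro: 1 ⇒ (c0=0, c1=1, c2=1)
macro 3: S0 reads c0=0 → after 1×micro: -1; S1 reads c0=-1 → after 2×micro: -2; S2 reads c1=-2 → after 1×micro: 1 ⇒ (c0=-1, c1=-2, c2=1)
macro 4: S0 reads c0=-1 → after 1×micro: 0; S1 reads c0=0 → after 2×micro: 1; S2 reads c1=1 → after 1×micro: 2 ⇒ (c0=0, c1=1, c2=2)
macro 5: S0 reads c0=0 → after 1×micro: -1; S1 reads c0=-1 → after 2×micro: -2; S2 reads c1=-2 → after 1×micro: 2 ⇒ (c0=-1, c1=-2, c2=2)
macro 6: S0 reads c0=-1 → after 1×micro: 0; S1 reads c0=0 → after 2×micro: 1; S2 reads c1=1 → after 1×micro: 1 ⇒ (c0=0, c1=1, c2=1)
macro 7: S0 reads c0=0 → after 1×micro: -1; S1 reads c0=-1 → after 2×micro: -2; S2 reads c1=-2 → after 1×micro: 1 ⇒ (c0=-1, c1=-2, c2=1)
macro 8: S0 reads c0=-1 → after 1×micro: 0; S1 reads c0=0 → after 2×micro: 1; S2 reads c1=1 → after 1×micro: 2 ⇒ (c0=0, c1=1, c2=2)
macro 9: S0 reads c0=0 → after 1×micro: -1; S1 reads c0=-1 → after 2×micro: -2; S2 reads c1=-2 → after 1×micro: 2 ⇒ (c0=-1, c1=-2, c2=2)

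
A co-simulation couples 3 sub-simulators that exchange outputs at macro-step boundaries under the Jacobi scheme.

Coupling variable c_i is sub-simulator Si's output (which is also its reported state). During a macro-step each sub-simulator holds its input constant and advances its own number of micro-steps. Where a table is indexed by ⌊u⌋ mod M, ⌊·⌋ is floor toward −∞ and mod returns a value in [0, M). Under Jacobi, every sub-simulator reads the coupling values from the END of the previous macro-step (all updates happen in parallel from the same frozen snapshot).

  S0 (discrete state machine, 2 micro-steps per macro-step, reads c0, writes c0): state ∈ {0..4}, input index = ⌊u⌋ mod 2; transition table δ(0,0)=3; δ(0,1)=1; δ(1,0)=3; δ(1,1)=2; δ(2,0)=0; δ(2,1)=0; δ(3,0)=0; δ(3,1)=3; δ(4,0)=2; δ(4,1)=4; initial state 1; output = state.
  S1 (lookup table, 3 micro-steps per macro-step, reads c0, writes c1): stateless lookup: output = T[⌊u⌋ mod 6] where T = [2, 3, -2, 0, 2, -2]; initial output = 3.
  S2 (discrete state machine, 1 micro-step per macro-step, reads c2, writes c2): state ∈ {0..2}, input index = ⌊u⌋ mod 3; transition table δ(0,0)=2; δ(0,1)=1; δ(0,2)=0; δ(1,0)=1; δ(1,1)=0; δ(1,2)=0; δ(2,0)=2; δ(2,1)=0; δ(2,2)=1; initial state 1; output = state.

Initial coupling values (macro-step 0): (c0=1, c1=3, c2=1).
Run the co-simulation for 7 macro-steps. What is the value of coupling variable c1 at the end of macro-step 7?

c1 at macro-step 7 = 2

macro 1: S0 reads c0=1 → after 2×micro: 0; S1 reads c0=1 → after 3×micro: 3; S2 reads c2=1 → after 1×micro: 0 ⇒ (c0=0, c1=3, c2=0)
macro 2: S0 reads c0=0 → after 2×micro: 0; S1 reads c0=0 → after 3×micro: 2; S2 reads c2=0 → after 1×micro: 2 ⇒ (c0=0, c1=2, c2=2)
macro 3: S0 reads c0=0 → after 2×micro: 0; S1 reads c0=0 → after 3×micro: 2; S2 reads c2=2 → after 1×micro: 1 ⇒ (c0=0, c1=2, c2=1)
macro 4: S0 reads c0=0 → after 2×micro: 0; S1 reads c0=0 → after 3×micro: 2; S2 reads c2=1 → after 1×micro: 0 ⇒ (c0=0, c1=2, c2=0)
macro 5: S0 reads c0=0 → after 2×micro: 0; S1 reads c0=0 → after 3×micro: 2; S2 reads c2=0 → after 1×micro: 2 ⇒ (c0=0, c1=2, c2=2)
macro 6: S0 reads c0=0 → after 2×micro: 0; S1 reads c0=0 → after 3×micro: 2; S2 reads c2=2 → after 1×micro: 1 ⇒ (c0=0, c1=2, c2=1)
macro 7: S0 reads c0=0 → after 2×micro: 0; S1 reads c0=0 → after 3×micro: 2; S2 reads c2=1 → after 1×micro: 0 ⇒ (c0=0, c1=2, c2=0)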